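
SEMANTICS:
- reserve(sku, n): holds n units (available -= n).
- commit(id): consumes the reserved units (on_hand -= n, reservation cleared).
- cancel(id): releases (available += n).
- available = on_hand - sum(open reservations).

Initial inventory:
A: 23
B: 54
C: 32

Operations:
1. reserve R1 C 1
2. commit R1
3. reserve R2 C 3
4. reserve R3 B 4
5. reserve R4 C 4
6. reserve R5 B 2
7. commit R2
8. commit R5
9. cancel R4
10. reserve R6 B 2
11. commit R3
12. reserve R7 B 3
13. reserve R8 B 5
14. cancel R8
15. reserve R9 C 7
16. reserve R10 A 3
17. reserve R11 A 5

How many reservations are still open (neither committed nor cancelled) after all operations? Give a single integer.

Step 1: reserve R1 C 1 -> on_hand[A=23 B=54 C=32] avail[A=23 B=54 C=31] open={R1}
Step 2: commit R1 -> on_hand[A=23 B=54 C=31] avail[A=23 B=54 C=31] open={}
Step 3: reserve R2 C 3 -> on_hand[A=23 B=54 C=31] avail[A=23 B=54 C=28] open={R2}
Step 4: reserve R3 B 4 -> on_hand[A=23 B=54 C=31] avail[A=23 B=50 C=28] open={R2,R3}
Step 5: reserve R4 C 4 -> on_hand[A=23 B=54 C=31] avail[A=23 B=50 C=24] open={R2,R3,R4}
Step 6: reserve R5 B 2 -> on_hand[A=23 B=54 C=31] avail[A=23 B=48 C=24] open={R2,R3,R4,R5}
Step 7: commit R2 -> on_hand[A=23 B=54 C=28] avail[A=23 B=48 C=24] open={R3,R4,R5}
Step 8: commit R5 -> on_hand[A=23 B=52 C=28] avail[A=23 B=48 C=24] open={R3,R4}
Step 9: cancel R4 -> on_hand[A=23 B=52 C=28] avail[A=23 B=48 C=28] open={R3}
Step 10: reserve R6 B 2 -> on_hand[A=23 B=52 C=28] avail[A=23 B=46 C=28] open={R3,R6}
Step 11: commit R3 -> on_hand[A=23 B=48 C=28] avail[A=23 B=46 C=28] open={R6}
Step 12: reserve R7 B 3 -> on_hand[A=23 B=48 C=28] avail[A=23 B=43 C=28] open={R6,R7}
Step 13: reserve R8 B 5 -> on_hand[A=23 B=48 C=28] avail[A=23 B=38 C=28] open={R6,R7,R8}
Step 14: cancel R8 -> on_hand[A=23 B=48 C=28] avail[A=23 B=43 C=28] open={R6,R7}
Step 15: reserve R9 C 7 -> on_hand[A=23 B=48 C=28] avail[A=23 B=43 C=21] open={R6,R7,R9}
Step 16: reserve R10 A 3 -> on_hand[A=23 B=48 C=28] avail[A=20 B=43 C=21] open={R10,R6,R7,R9}
Step 17: reserve R11 A 5 -> on_hand[A=23 B=48 C=28] avail[A=15 B=43 C=21] open={R10,R11,R6,R7,R9}
Open reservations: ['R10', 'R11', 'R6', 'R7', 'R9'] -> 5

Answer: 5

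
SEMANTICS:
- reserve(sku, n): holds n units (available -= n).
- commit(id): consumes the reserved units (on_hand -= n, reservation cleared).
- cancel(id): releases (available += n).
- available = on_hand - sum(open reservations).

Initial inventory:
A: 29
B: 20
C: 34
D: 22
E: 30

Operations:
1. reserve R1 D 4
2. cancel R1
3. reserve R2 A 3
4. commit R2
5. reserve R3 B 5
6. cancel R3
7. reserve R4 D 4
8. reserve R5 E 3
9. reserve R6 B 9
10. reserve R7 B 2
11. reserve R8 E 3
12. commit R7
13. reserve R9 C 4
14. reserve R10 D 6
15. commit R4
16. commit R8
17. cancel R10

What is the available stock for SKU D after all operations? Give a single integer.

Step 1: reserve R1 D 4 -> on_hand[A=29 B=20 C=34 D=22 E=30] avail[A=29 B=20 C=34 D=18 E=30] open={R1}
Step 2: cancel R1 -> on_hand[A=29 B=20 C=34 D=22 E=30] avail[A=29 B=20 C=34 D=22 E=30] open={}
Step 3: reserve R2 A 3 -> on_hand[A=29 B=20 C=34 D=22 E=30] avail[A=26 B=20 C=34 D=22 E=30] open={R2}
Step 4: commit R2 -> on_hand[A=26 B=20 C=34 D=22 E=30] avail[A=26 B=20 C=34 D=22 E=30] open={}
Step 5: reserve R3 B 5 -> on_hand[A=26 B=20 C=34 D=22 E=30] avail[A=26 B=15 C=34 D=22 E=30] open={R3}
Step 6: cancel R3 -> on_hand[A=26 B=20 C=34 D=22 E=30] avail[A=26 B=20 C=34 D=22 E=30] open={}
Step 7: reserve R4 D 4 -> on_hand[A=26 B=20 C=34 D=22 E=30] avail[A=26 B=20 C=34 D=18 E=30] open={R4}
Step 8: reserve R5 E 3 -> on_hand[A=26 B=20 C=34 D=22 E=30] avail[A=26 B=20 C=34 D=18 E=27] open={R4,R5}
Step 9: reserve R6 B 9 -> on_hand[A=26 B=20 C=34 D=22 E=30] avail[A=26 B=11 C=34 D=18 E=27] open={R4,R5,R6}
Step 10: reserve R7 B 2 -> on_hand[A=26 B=20 C=34 D=22 E=30] avail[A=26 B=9 C=34 D=18 E=27] open={R4,R5,R6,R7}
Step 11: reserve R8 E 3 -> on_hand[A=26 B=20 C=34 D=22 E=30] avail[A=26 B=9 C=34 D=18 E=24] open={R4,R5,R6,R7,R8}
Step 12: commit R7 -> on_hand[A=26 B=18 C=34 D=22 E=30] avail[A=26 B=9 C=34 D=18 E=24] open={R4,R5,R6,R8}
Step 13: reserve R9 C 4 -> on_hand[A=26 B=18 C=34 D=22 E=30] avail[A=26 B=9 C=30 D=18 E=24] open={R4,R5,R6,R8,R9}
Step 14: reserve R10 D 6 -> on_hand[A=26 B=18 C=34 D=22 E=30] avail[A=26 B=9 C=30 D=12 E=24] open={R10,R4,R5,R6,R8,R9}
Step 15: commit R4 -> on_hand[A=26 B=18 C=34 D=18 E=30] avail[A=26 B=9 C=30 D=12 E=24] open={R10,R5,R6,R8,R9}
Step 16: commit R8 -> on_hand[A=26 B=18 C=34 D=18 E=27] avail[A=26 B=9 C=30 D=12 E=24] open={R10,R5,R6,R9}
Step 17: cancel R10 -> on_hand[A=26 B=18 C=34 D=18 E=27] avail[A=26 B=9 C=30 D=18 E=24] open={R5,R6,R9}
Final available[D] = 18

Answer: 18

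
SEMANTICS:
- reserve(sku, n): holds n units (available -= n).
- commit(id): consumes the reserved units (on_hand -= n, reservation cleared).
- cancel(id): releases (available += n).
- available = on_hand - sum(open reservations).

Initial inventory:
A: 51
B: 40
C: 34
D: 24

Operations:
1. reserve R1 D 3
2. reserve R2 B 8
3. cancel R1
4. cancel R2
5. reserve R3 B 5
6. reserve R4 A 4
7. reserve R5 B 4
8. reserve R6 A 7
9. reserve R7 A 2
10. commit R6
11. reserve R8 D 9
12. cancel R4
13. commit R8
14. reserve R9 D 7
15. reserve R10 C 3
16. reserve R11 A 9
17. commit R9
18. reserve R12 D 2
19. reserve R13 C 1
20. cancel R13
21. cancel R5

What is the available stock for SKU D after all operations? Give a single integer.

Answer: 6

Derivation:
Step 1: reserve R1 D 3 -> on_hand[A=51 B=40 C=34 D=24] avail[A=51 B=40 C=34 D=21] open={R1}
Step 2: reserve R2 B 8 -> on_hand[A=51 B=40 C=34 D=24] avail[A=51 B=32 C=34 D=21] open={R1,R2}
Step 3: cancel R1 -> on_hand[A=51 B=40 C=34 D=24] avail[A=51 B=32 C=34 D=24] open={R2}
Step 4: cancel R2 -> on_hand[A=51 B=40 C=34 D=24] avail[A=51 B=40 C=34 D=24] open={}
Step 5: reserve R3 B 5 -> on_hand[A=51 B=40 C=34 D=24] avail[A=51 B=35 C=34 D=24] open={R3}
Step 6: reserve R4 A 4 -> on_hand[A=51 B=40 C=34 D=24] avail[A=47 B=35 C=34 D=24] open={R3,R4}
Step 7: reserve R5 B 4 -> on_hand[A=51 B=40 C=34 D=24] avail[A=47 B=31 C=34 D=24] open={R3,R4,R5}
Step 8: reserve R6 A 7 -> on_hand[A=51 B=40 C=34 D=24] avail[A=40 B=31 C=34 D=24] open={R3,R4,R5,R6}
Step 9: reserve R7 A 2 -> on_hand[A=51 B=40 C=34 D=24] avail[A=38 B=31 C=34 D=24] open={R3,R4,R5,R6,R7}
Step 10: commit R6 -> on_hand[A=44 B=40 C=34 D=24] avail[A=38 B=31 C=34 D=24] open={R3,R4,R5,R7}
Step 11: reserve R8 D 9 -> on_hand[A=44 B=40 C=34 D=24] avail[A=38 B=31 C=34 D=15] open={R3,R4,R5,R7,R8}
Step 12: cancel R4 -> on_hand[A=44 B=40 C=34 D=24] avail[A=42 B=31 C=34 D=15] open={R3,R5,R7,R8}
Step 13: commit R8 -> on_hand[A=44 B=40 C=34 D=15] avail[A=42 B=31 C=34 D=15] open={R3,R5,R7}
Step 14: reserve R9 D 7 -> on_hand[A=44 B=40 C=34 D=15] avail[A=42 B=31 C=34 D=8] open={R3,R5,R7,R9}
Step 15: reserve R10 C 3 -> on_hand[A=44 B=40 C=34 D=15] avail[A=42 B=31 C=31 D=8] open={R10,R3,R5,R7,R9}
Step 16: reserve R11 A 9 -> on_hand[A=44 B=40 C=34 D=15] avail[A=33 B=31 C=31 D=8] open={R10,R11,R3,R5,R7,R9}
Step 17: commit R9 -> on_hand[A=44 B=40 C=34 D=8] avail[A=33 B=31 C=31 D=8] open={R10,R11,R3,R5,R7}
Step 18: reserve R12 D 2 -> on_hand[A=44 B=40 C=34 D=8] avail[A=33 B=31 C=31 D=6] open={R10,R11,R12,R3,R5,R7}
Step 19: reserve R13 C 1 -> on_hand[A=44 B=40 C=34 D=8] avail[A=33 B=31 C=30 D=6] open={R10,R11,R12,R13,R3,R5,R7}
Step 20: cancel R13 -> on_hand[A=44 B=40 C=34 D=8] avail[A=33 B=31 C=31 D=6] open={R10,R11,R12,R3,R5,R7}
Step 21: cancel R5 -> on_hand[A=44 B=40 C=34 D=8] avail[A=33 B=35 C=31 D=6] open={R10,R11,R12,R3,R7}
Final available[D] = 6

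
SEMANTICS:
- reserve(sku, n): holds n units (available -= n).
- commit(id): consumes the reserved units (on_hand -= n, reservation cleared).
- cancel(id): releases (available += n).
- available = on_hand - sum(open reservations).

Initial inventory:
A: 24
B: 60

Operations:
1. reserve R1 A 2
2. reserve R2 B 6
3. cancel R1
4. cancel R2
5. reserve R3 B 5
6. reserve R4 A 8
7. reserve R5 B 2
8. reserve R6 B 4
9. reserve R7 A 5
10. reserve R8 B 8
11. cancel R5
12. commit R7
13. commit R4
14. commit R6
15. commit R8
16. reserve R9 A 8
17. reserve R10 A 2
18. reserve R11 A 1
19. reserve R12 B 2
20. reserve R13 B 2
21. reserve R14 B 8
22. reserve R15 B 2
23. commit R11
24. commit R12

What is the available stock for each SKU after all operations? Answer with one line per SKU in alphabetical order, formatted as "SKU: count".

Step 1: reserve R1 A 2 -> on_hand[A=24 B=60] avail[A=22 B=60] open={R1}
Step 2: reserve R2 B 6 -> on_hand[A=24 B=60] avail[A=22 B=54] open={R1,R2}
Step 3: cancel R1 -> on_hand[A=24 B=60] avail[A=24 B=54] open={R2}
Step 4: cancel R2 -> on_hand[A=24 B=60] avail[A=24 B=60] open={}
Step 5: reserve R3 B 5 -> on_hand[A=24 B=60] avail[A=24 B=55] open={R3}
Step 6: reserve R4 A 8 -> on_hand[A=24 B=60] avail[A=16 B=55] open={R3,R4}
Step 7: reserve R5 B 2 -> on_hand[A=24 B=60] avail[A=16 B=53] open={R3,R4,R5}
Step 8: reserve R6 B 4 -> on_hand[A=24 B=60] avail[A=16 B=49] open={R3,R4,R5,R6}
Step 9: reserve R7 A 5 -> on_hand[A=24 B=60] avail[A=11 B=49] open={R3,R4,R5,R6,R7}
Step 10: reserve R8 B 8 -> on_hand[A=24 B=60] avail[A=11 B=41] open={R3,R4,R5,R6,R7,R8}
Step 11: cancel R5 -> on_hand[A=24 B=60] avail[A=11 B=43] open={R3,R4,R6,R7,R8}
Step 12: commit R7 -> on_hand[A=19 B=60] avail[A=11 B=43] open={R3,R4,R6,R8}
Step 13: commit R4 -> on_hand[A=11 B=60] avail[A=11 B=43] open={R3,R6,R8}
Step 14: commit R6 -> on_hand[A=11 B=56] avail[A=11 B=43] open={R3,R8}
Step 15: commit R8 -> on_hand[A=11 B=48] avail[A=11 B=43] open={R3}
Step 16: reserve R9 A 8 -> on_hand[A=11 B=48] avail[A=3 B=43] open={R3,R9}
Step 17: reserve R10 A 2 -> on_hand[A=11 B=48] avail[A=1 B=43] open={R10,R3,R9}
Step 18: reserve R11 A 1 -> on_hand[A=11 B=48] avail[A=0 B=43] open={R10,R11,R3,R9}
Step 19: reserve R12 B 2 -> on_hand[A=11 B=48] avail[A=0 B=41] open={R10,R11,R12,R3,R9}
Step 20: reserve R13 B 2 -> on_hand[A=11 B=48] avail[A=0 B=39] open={R10,R11,R12,R13,R3,R9}
Step 21: reserve R14 B 8 -> on_hand[A=11 B=48] avail[A=0 B=31] open={R10,R11,R12,R13,R14,R3,R9}
Step 22: reserve R15 B 2 -> on_hand[A=11 B=48] avail[A=0 B=29] open={R10,R11,R12,R13,R14,R15,R3,R9}
Step 23: commit R11 -> on_hand[A=10 B=48] avail[A=0 B=29] open={R10,R12,R13,R14,R15,R3,R9}
Step 24: commit R12 -> on_hand[A=10 B=46] avail[A=0 B=29] open={R10,R13,R14,R15,R3,R9}

Answer: A: 0
B: 29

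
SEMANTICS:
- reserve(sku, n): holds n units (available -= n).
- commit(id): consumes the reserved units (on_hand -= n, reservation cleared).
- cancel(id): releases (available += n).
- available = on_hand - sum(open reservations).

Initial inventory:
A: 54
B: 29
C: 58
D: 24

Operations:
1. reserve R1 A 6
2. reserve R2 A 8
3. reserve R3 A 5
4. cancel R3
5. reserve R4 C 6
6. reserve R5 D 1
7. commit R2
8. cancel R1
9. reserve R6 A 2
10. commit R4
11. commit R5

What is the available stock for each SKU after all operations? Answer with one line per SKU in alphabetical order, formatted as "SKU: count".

Answer: A: 44
B: 29
C: 52
D: 23

Derivation:
Step 1: reserve R1 A 6 -> on_hand[A=54 B=29 C=58 D=24] avail[A=48 B=29 C=58 D=24] open={R1}
Step 2: reserve R2 A 8 -> on_hand[A=54 B=29 C=58 D=24] avail[A=40 B=29 C=58 D=24] open={R1,R2}
Step 3: reserve R3 A 5 -> on_hand[A=54 B=29 C=58 D=24] avail[A=35 B=29 C=58 D=24] open={R1,R2,R3}
Step 4: cancel R3 -> on_hand[A=54 B=29 C=58 D=24] avail[A=40 B=29 C=58 D=24] open={R1,R2}
Step 5: reserve R4 C 6 -> on_hand[A=54 B=29 C=58 D=24] avail[A=40 B=29 C=52 D=24] open={R1,R2,R4}
Step 6: reserve R5 D 1 -> on_hand[A=54 B=29 C=58 D=24] avail[A=40 B=29 C=52 D=23] open={R1,R2,R4,R5}
Step 7: commit R2 -> on_hand[A=46 B=29 C=58 D=24] avail[A=40 B=29 C=52 D=23] open={R1,R4,R5}
Step 8: cancel R1 -> on_hand[A=46 B=29 C=58 D=24] avail[A=46 B=29 C=52 D=23] open={R4,R5}
Step 9: reserve R6 A 2 -> on_hand[A=46 B=29 C=58 D=24] avail[A=44 B=29 C=52 D=23] open={R4,R5,R6}
Step 10: commit R4 -> on_hand[A=46 B=29 C=52 D=24] avail[A=44 B=29 C=52 D=23] open={R5,R6}
Step 11: commit R5 -> on_hand[A=46 B=29 C=52 D=23] avail[A=44 B=29 C=52 D=23] open={R6}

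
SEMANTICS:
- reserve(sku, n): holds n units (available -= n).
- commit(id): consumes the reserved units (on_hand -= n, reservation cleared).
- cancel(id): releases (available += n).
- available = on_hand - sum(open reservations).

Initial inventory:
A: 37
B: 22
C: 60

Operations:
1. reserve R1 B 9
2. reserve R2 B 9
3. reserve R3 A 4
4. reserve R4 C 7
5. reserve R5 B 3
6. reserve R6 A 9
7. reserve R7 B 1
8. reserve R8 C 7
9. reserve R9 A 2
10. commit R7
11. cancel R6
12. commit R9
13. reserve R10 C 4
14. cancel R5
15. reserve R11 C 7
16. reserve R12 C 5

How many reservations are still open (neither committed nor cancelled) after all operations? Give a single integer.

Step 1: reserve R1 B 9 -> on_hand[A=37 B=22 C=60] avail[A=37 B=13 C=60] open={R1}
Step 2: reserve R2 B 9 -> on_hand[A=37 B=22 C=60] avail[A=37 B=4 C=60] open={R1,R2}
Step 3: reserve R3 A 4 -> on_hand[A=37 B=22 C=60] avail[A=33 B=4 C=60] open={R1,R2,R3}
Step 4: reserve R4 C 7 -> on_hand[A=37 B=22 C=60] avail[A=33 B=4 C=53] open={R1,R2,R3,R4}
Step 5: reserve R5 B 3 -> on_hand[A=37 B=22 C=60] avail[A=33 B=1 C=53] open={R1,R2,R3,R4,R5}
Step 6: reserve R6 A 9 -> on_hand[A=37 B=22 C=60] avail[A=24 B=1 C=53] open={R1,R2,R3,R4,R5,R6}
Step 7: reserve R7 B 1 -> on_hand[A=37 B=22 C=60] avail[A=24 B=0 C=53] open={R1,R2,R3,R4,R5,R6,R7}
Step 8: reserve R8 C 7 -> on_hand[A=37 B=22 C=60] avail[A=24 B=0 C=46] open={R1,R2,R3,R4,R5,R6,R7,R8}
Step 9: reserve R9 A 2 -> on_hand[A=37 B=22 C=60] avail[A=22 B=0 C=46] open={R1,R2,R3,R4,R5,R6,R7,R8,R9}
Step 10: commit R7 -> on_hand[A=37 B=21 C=60] avail[A=22 B=0 C=46] open={R1,R2,R3,R4,R5,R6,R8,R9}
Step 11: cancel R6 -> on_hand[A=37 B=21 C=60] avail[A=31 B=0 C=46] open={R1,R2,R3,R4,R5,R8,R9}
Step 12: commit R9 -> on_hand[A=35 B=21 C=60] avail[A=31 B=0 C=46] open={R1,R2,R3,R4,R5,R8}
Step 13: reserve R10 C 4 -> on_hand[A=35 B=21 C=60] avail[A=31 B=0 C=42] open={R1,R10,R2,R3,R4,R5,R8}
Step 14: cancel R5 -> on_hand[A=35 B=21 C=60] avail[A=31 B=3 C=42] open={R1,R10,R2,R3,R4,R8}
Step 15: reserve R11 C 7 -> on_hand[A=35 B=21 C=60] avail[A=31 B=3 C=35] open={R1,R10,R11,R2,R3,R4,R8}
Step 16: reserve R12 C 5 -> on_hand[A=35 B=21 C=60] avail[A=31 B=3 C=30] open={R1,R10,R11,R12,R2,R3,R4,R8}
Open reservations: ['R1', 'R10', 'R11', 'R12', 'R2', 'R3', 'R4', 'R8'] -> 8

Answer: 8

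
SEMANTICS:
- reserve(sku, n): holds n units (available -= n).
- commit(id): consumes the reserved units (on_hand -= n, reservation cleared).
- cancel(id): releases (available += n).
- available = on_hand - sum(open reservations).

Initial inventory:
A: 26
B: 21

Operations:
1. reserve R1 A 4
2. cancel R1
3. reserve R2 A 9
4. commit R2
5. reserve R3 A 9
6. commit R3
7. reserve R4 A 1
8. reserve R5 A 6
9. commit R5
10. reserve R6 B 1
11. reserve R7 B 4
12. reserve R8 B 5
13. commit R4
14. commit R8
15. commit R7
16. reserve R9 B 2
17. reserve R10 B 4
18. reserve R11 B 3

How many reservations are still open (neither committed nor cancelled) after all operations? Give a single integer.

Answer: 4

Derivation:
Step 1: reserve R1 A 4 -> on_hand[A=26 B=21] avail[A=22 B=21] open={R1}
Step 2: cancel R1 -> on_hand[A=26 B=21] avail[A=26 B=21] open={}
Step 3: reserve R2 A 9 -> on_hand[A=26 B=21] avail[A=17 B=21] open={R2}
Step 4: commit R2 -> on_hand[A=17 B=21] avail[A=17 B=21] open={}
Step 5: reserve R3 A 9 -> on_hand[A=17 B=21] avail[A=8 B=21] open={R3}
Step 6: commit R3 -> on_hand[A=8 B=21] avail[A=8 B=21] open={}
Step 7: reserve R4 A 1 -> on_hand[A=8 B=21] avail[A=7 B=21] open={R4}
Step 8: reserve R5 A 6 -> on_hand[A=8 B=21] avail[A=1 B=21] open={R4,R5}
Step 9: commit R5 -> on_hand[A=2 B=21] avail[A=1 B=21] open={R4}
Step 10: reserve R6 B 1 -> on_hand[A=2 B=21] avail[A=1 B=20] open={R4,R6}
Step 11: reserve R7 B 4 -> on_hand[A=2 B=21] avail[A=1 B=16] open={R4,R6,R7}
Step 12: reserve R8 B 5 -> on_hand[A=2 B=21] avail[A=1 B=11] open={R4,R6,R7,R8}
Step 13: commit R4 -> on_hand[A=1 B=21] avail[A=1 B=11] open={R6,R7,R8}
Step 14: commit R8 -> on_hand[A=1 B=16] avail[A=1 B=11] open={R6,R7}
Step 15: commit R7 -> on_hand[A=1 B=12] avail[A=1 B=11] open={R6}
Step 16: reserve R9 B 2 -> on_hand[A=1 B=12] avail[A=1 B=9] open={R6,R9}
Step 17: reserve R10 B 4 -> on_hand[A=1 B=12] avail[A=1 B=5] open={R10,R6,R9}
Step 18: reserve R11 B 3 -> on_hand[A=1 B=12] avail[A=1 B=2] open={R10,R11,R6,R9}
Open reservations: ['R10', 'R11', 'R6', 'R9'] -> 4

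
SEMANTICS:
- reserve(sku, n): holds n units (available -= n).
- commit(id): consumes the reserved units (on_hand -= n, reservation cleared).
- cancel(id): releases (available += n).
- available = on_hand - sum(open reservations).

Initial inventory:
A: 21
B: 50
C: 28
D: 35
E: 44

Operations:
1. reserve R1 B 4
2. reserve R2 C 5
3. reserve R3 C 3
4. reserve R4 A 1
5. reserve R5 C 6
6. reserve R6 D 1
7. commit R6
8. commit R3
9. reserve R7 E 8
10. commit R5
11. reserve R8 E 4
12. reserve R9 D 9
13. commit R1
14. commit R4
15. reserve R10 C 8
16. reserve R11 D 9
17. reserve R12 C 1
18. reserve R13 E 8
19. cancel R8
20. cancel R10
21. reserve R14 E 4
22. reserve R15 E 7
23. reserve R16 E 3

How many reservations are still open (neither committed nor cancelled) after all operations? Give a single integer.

Step 1: reserve R1 B 4 -> on_hand[A=21 B=50 C=28 D=35 E=44] avail[A=21 B=46 C=28 D=35 E=44] open={R1}
Step 2: reserve R2 C 5 -> on_hand[A=21 B=50 C=28 D=35 E=44] avail[A=21 B=46 C=23 D=35 E=44] open={R1,R2}
Step 3: reserve R3 C 3 -> on_hand[A=21 B=50 C=28 D=35 E=44] avail[A=21 B=46 C=20 D=35 E=44] open={R1,R2,R3}
Step 4: reserve R4 A 1 -> on_hand[A=21 B=50 C=28 D=35 E=44] avail[A=20 B=46 C=20 D=35 E=44] open={R1,R2,R3,R4}
Step 5: reserve R5 C 6 -> on_hand[A=21 B=50 C=28 D=35 E=44] avail[A=20 B=46 C=14 D=35 E=44] open={R1,R2,R3,R4,R5}
Step 6: reserve R6 D 1 -> on_hand[A=21 B=50 C=28 D=35 E=44] avail[A=20 B=46 C=14 D=34 E=44] open={R1,R2,R3,R4,R5,R6}
Step 7: commit R6 -> on_hand[A=21 B=50 C=28 D=34 E=44] avail[A=20 B=46 C=14 D=34 E=44] open={R1,R2,R3,R4,R5}
Step 8: commit R3 -> on_hand[A=21 B=50 C=25 D=34 E=44] avail[A=20 B=46 C=14 D=34 E=44] open={R1,R2,R4,R5}
Step 9: reserve R7 E 8 -> on_hand[A=21 B=50 C=25 D=34 E=44] avail[A=20 B=46 C=14 D=34 E=36] open={R1,R2,R4,R5,R7}
Step 10: commit R5 -> on_hand[A=21 B=50 C=19 D=34 E=44] avail[A=20 B=46 C=14 D=34 E=36] open={R1,R2,R4,R7}
Step 11: reserve R8 E 4 -> on_hand[A=21 B=50 C=19 D=34 E=44] avail[A=20 B=46 C=14 D=34 E=32] open={R1,R2,R4,R7,R8}
Step 12: reserve R9 D 9 -> on_hand[A=21 B=50 C=19 D=34 E=44] avail[A=20 B=46 C=14 D=25 E=32] open={R1,R2,R4,R7,R8,R9}
Step 13: commit R1 -> on_hand[A=21 B=46 C=19 D=34 E=44] avail[A=20 B=46 C=14 D=25 E=32] open={R2,R4,R7,R8,R9}
Step 14: commit R4 -> on_hand[A=20 B=46 C=19 D=34 E=44] avail[A=20 B=46 C=14 D=25 E=32] open={R2,R7,R8,R9}
Step 15: reserve R10 C 8 -> on_hand[A=20 B=46 C=19 D=34 E=44] avail[A=20 B=46 C=6 D=25 E=32] open={R10,R2,R7,R8,R9}
Step 16: reserve R11 D 9 -> on_hand[A=20 B=46 C=19 D=34 E=44] avail[A=20 B=46 C=6 D=16 E=32] open={R10,R11,R2,R7,R8,R9}
Step 17: reserve R12 C 1 -> on_hand[A=20 B=46 C=19 D=34 E=44] avail[A=20 B=46 C=5 D=16 E=32] open={R10,R11,R12,R2,R7,R8,R9}
Step 18: reserve R13 E 8 -> on_hand[A=20 B=46 C=19 D=34 E=44] avail[A=20 B=46 C=5 D=16 E=24] open={R10,R11,R12,R13,R2,R7,R8,R9}
Step 19: cancel R8 -> on_hand[A=20 B=46 C=19 D=34 E=44] avail[A=20 B=46 C=5 D=16 E=28] open={R10,R11,R12,R13,R2,R7,R9}
Step 20: cancel R10 -> on_hand[A=20 B=46 C=19 D=34 E=44] avail[A=20 B=46 C=13 D=16 E=28] open={R11,R12,R13,R2,R7,R9}
Step 21: reserve R14 E 4 -> on_hand[A=20 B=46 C=19 D=34 E=44] avail[A=20 B=46 C=13 D=16 E=24] open={R11,R12,R13,R14,R2,R7,R9}
Step 22: reserve R15 E 7 -> on_hand[A=20 B=46 C=19 D=34 E=44] avail[A=20 B=46 C=13 D=16 E=17] open={R11,R12,R13,R14,R15,R2,R7,R9}
Step 23: reserve R16 E 3 -> on_hand[A=20 B=46 C=19 D=34 E=44] avail[A=20 B=46 C=13 D=16 E=14] open={R11,R12,R13,R14,R15,R16,R2,R7,R9}
Open reservations: ['R11', 'R12', 'R13', 'R14', 'R15', 'R16', 'R2', 'R7', 'R9'] -> 9

Answer: 9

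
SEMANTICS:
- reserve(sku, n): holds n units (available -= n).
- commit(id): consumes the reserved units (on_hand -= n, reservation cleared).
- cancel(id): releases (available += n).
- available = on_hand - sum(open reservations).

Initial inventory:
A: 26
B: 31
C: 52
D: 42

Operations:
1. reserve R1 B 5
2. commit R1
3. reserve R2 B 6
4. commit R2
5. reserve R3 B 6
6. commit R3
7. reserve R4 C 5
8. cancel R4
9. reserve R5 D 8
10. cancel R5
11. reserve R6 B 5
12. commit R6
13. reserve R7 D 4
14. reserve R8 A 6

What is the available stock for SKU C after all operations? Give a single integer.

Step 1: reserve R1 B 5 -> on_hand[A=26 B=31 C=52 D=42] avail[A=26 B=26 C=52 D=42] open={R1}
Step 2: commit R1 -> on_hand[A=26 B=26 C=52 D=42] avail[A=26 B=26 C=52 D=42] open={}
Step 3: reserve R2 B 6 -> on_hand[A=26 B=26 C=52 D=42] avail[A=26 B=20 C=52 D=42] open={R2}
Step 4: commit R2 -> on_hand[A=26 B=20 C=52 D=42] avail[A=26 B=20 C=52 D=42] open={}
Step 5: reserve R3 B 6 -> on_hand[A=26 B=20 C=52 D=42] avail[A=26 B=14 C=52 D=42] open={R3}
Step 6: commit R3 -> on_hand[A=26 B=14 C=52 D=42] avail[A=26 B=14 C=52 D=42] open={}
Step 7: reserve R4 C 5 -> on_hand[A=26 B=14 C=52 D=42] avail[A=26 B=14 C=47 D=42] open={R4}
Step 8: cancel R4 -> on_hand[A=26 B=14 C=52 D=42] avail[A=26 B=14 C=52 D=42] open={}
Step 9: reserve R5 D 8 -> on_hand[A=26 B=14 C=52 D=42] avail[A=26 B=14 C=52 D=34] open={R5}
Step 10: cancel R5 -> on_hand[A=26 B=14 C=52 D=42] avail[A=26 B=14 C=52 D=42] open={}
Step 11: reserve R6 B 5 -> on_hand[A=26 B=14 C=52 D=42] avail[A=26 B=9 C=52 D=42] open={R6}
Step 12: commit R6 -> on_hand[A=26 B=9 C=52 D=42] avail[A=26 B=9 C=52 D=42] open={}
Step 13: reserve R7 D 4 -> on_hand[A=26 B=9 C=52 D=42] avail[A=26 B=9 C=52 D=38] open={R7}
Step 14: reserve R8 A 6 -> on_hand[A=26 B=9 C=52 D=42] avail[A=20 B=9 C=52 D=38] open={R7,R8}
Final available[C] = 52

Answer: 52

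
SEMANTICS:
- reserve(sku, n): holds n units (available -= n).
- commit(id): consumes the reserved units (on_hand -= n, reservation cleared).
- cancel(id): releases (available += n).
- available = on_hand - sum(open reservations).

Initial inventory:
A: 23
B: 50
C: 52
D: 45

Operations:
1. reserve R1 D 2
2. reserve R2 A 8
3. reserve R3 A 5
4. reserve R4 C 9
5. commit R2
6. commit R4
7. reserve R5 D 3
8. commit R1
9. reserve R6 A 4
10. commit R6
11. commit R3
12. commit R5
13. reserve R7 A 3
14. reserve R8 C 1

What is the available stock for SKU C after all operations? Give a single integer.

Answer: 42

Derivation:
Step 1: reserve R1 D 2 -> on_hand[A=23 B=50 C=52 D=45] avail[A=23 B=50 C=52 D=43] open={R1}
Step 2: reserve R2 A 8 -> on_hand[A=23 B=50 C=52 D=45] avail[A=15 B=50 C=52 D=43] open={R1,R2}
Step 3: reserve R3 A 5 -> on_hand[A=23 B=50 C=52 D=45] avail[A=10 B=50 C=52 D=43] open={R1,R2,R3}
Step 4: reserve R4 C 9 -> on_hand[A=23 B=50 C=52 D=45] avail[A=10 B=50 C=43 D=43] open={R1,R2,R3,R4}
Step 5: commit R2 -> on_hand[A=15 B=50 C=52 D=45] avail[A=10 B=50 C=43 D=43] open={R1,R3,R4}
Step 6: commit R4 -> on_hand[A=15 B=50 C=43 D=45] avail[A=10 B=50 C=43 D=43] open={R1,R3}
Step 7: reserve R5 D 3 -> on_hand[A=15 B=50 C=43 D=45] avail[A=10 B=50 C=43 D=40] open={R1,R3,R5}
Step 8: commit R1 -> on_hand[A=15 B=50 C=43 D=43] avail[A=10 B=50 C=43 D=40] open={R3,R5}
Step 9: reserve R6 A 4 -> on_hand[A=15 B=50 C=43 D=43] avail[A=6 B=50 C=43 D=40] open={R3,R5,R6}
Step 10: commit R6 -> on_hand[A=11 B=50 C=43 D=43] avail[A=6 B=50 C=43 D=40] open={R3,R5}
Step 11: commit R3 -> on_hand[A=6 B=50 C=43 D=43] avail[A=6 B=50 C=43 D=40] open={R5}
Step 12: commit R5 -> on_hand[A=6 B=50 C=43 D=40] avail[A=6 B=50 C=43 D=40] open={}
Step 13: reserve R7 A 3 -> on_hand[A=6 B=50 C=43 D=40] avail[A=3 B=50 C=43 D=40] open={R7}
Step 14: reserve R8 C 1 -> on_hand[A=6 B=50 C=43 D=40] avail[A=3 B=50 C=42 D=40] open={R7,R8}
Final available[C] = 42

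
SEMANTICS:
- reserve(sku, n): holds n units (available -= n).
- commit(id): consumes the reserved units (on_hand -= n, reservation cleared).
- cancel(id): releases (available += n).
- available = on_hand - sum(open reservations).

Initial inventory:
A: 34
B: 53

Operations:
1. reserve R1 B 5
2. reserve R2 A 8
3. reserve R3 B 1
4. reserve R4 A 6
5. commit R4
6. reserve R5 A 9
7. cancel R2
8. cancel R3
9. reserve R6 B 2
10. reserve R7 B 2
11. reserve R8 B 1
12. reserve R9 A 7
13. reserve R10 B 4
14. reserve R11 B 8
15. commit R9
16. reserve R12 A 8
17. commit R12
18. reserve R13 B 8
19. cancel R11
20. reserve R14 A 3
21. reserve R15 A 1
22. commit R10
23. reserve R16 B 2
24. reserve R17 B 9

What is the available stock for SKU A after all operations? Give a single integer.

Step 1: reserve R1 B 5 -> on_hand[A=34 B=53] avail[A=34 B=48] open={R1}
Step 2: reserve R2 A 8 -> on_hand[A=34 B=53] avail[A=26 B=48] open={R1,R2}
Step 3: reserve R3 B 1 -> on_hand[A=34 B=53] avail[A=26 B=47] open={R1,R2,R3}
Step 4: reserve R4 A 6 -> on_hand[A=34 B=53] avail[A=20 B=47] open={R1,R2,R3,R4}
Step 5: commit R4 -> on_hand[A=28 B=53] avail[A=20 B=47] open={R1,R2,R3}
Step 6: reserve R5 A 9 -> on_hand[A=28 B=53] avail[A=11 B=47] open={R1,R2,R3,R5}
Step 7: cancel R2 -> on_hand[A=28 B=53] avail[A=19 B=47] open={R1,R3,R5}
Step 8: cancel R3 -> on_hand[A=28 B=53] avail[A=19 B=48] open={R1,R5}
Step 9: reserve R6 B 2 -> on_hand[A=28 B=53] avail[A=19 B=46] open={R1,R5,R6}
Step 10: reserve R7 B 2 -> on_hand[A=28 B=53] avail[A=19 B=44] open={R1,R5,R6,R7}
Step 11: reserve R8 B 1 -> on_hand[A=28 B=53] avail[A=19 B=43] open={R1,R5,R6,R7,R8}
Step 12: reserve R9 A 7 -> on_hand[A=28 B=53] avail[A=12 B=43] open={R1,R5,R6,R7,R8,R9}
Step 13: reserve R10 B 4 -> on_hand[A=28 B=53] avail[A=12 B=39] open={R1,R10,R5,R6,R7,R8,R9}
Step 14: reserve R11 B 8 -> on_hand[A=28 B=53] avail[A=12 B=31] open={R1,R10,R11,R5,R6,R7,R8,R9}
Step 15: commit R9 -> on_hand[A=21 B=53] avail[A=12 B=31] open={R1,R10,R11,R5,R6,R7,R8}
Step 16: reserve R12 A 8 -> on_hand[A=21 B=53] avail[A=4 B=31] open={R1,R10,R11,R12,R5,R6,R7,R8}
Step 17: commit R12 -> on_hand[A=13 B=53] avail[A=4 B=31] open={R1,R10,R11,R5,R6,R7,R8}
Step 18: reserve R13 B 8 -> on_hand[A=13 B=53] avail[A=4 B=23] open={R1,R10,R11,R13,R5,R6,R7,R8}
Step 19: cancel R11 -> on_hand[A=13 B=53] avail[A=4 B=31] open={R1,R10,R13,R5,R6,R7,R8}
Step 20: reserve R14 A 3 -> on_hand[A=13 B=53] avail[A=1 B=31] open={R1,R10,R13,R14,R5,R6,R7,R8}
Step 21: reserve R15 A 1 -> on_hand[A=13 B=53] avail[A=0 B=31] open={R1,R10,R13,R14,R15,R5,R6,R7,R8}
Step 22: commit R10 -> on_hand[A=13 B=49] avail[A=0 B=31] open={R1,R13,R14,R15,R5,R6,R7,R8}
Step 23: reserve R16 B 2 -> on_hand[A=13 B=49] avail[A=0 B=29] open={R1,R13,R14,R15,R16,R5,R6,R7,R8}
Step 24: reserve R17 B 9 -> on_hand[A=13 B=49] avail[A=0 B=20] open={R1,R13,R14,R15,R16,R17,R5,R6,R7,R8}
Final available[A] = 0

Answer: 0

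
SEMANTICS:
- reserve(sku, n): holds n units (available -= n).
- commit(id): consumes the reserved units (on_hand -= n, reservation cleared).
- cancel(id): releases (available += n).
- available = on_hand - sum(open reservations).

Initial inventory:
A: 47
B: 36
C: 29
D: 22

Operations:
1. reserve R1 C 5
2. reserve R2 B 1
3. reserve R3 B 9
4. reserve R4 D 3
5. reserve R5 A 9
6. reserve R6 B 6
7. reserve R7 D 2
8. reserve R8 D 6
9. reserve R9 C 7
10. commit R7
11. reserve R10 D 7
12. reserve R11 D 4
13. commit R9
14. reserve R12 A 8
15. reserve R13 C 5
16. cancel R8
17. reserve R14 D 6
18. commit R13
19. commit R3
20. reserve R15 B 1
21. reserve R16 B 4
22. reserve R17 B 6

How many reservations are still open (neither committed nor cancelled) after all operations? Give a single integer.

Step 1: reserve R1 C 5 -> on_hand[A=47 B=36 C=29 D=22] avail[A=47 B=36 C=24 D=22] open={R1}
Step 2: reserve R2 B 1 -> on_hand[A=47 B=36 C=29 D=22] avail[A=47 B=35 C=24 D=22] open={R1,R2}
Step 3: reserve R3 B 9 -> on_hand[A=47 B=36 C=29 D=22] avail[A=47 B=26 C=24 D=22] open={R1,R2,R3}
Step 4: reserve R4 D 3 -> on_hand[A=47 B=36 C=29 D=22] avail[A=47 B=26 C=24 D=19] open={R1,R2,R3,R4}
Step 5: reserve R5 A 9 -> on_hand[A=47 B=36 C=29 D=22] avail[A=38 B=26 C=24 D=19] open={R1,R2,R3,R4,R5}
Step 6: reserve R6 B 6 -> on_hand[A=47 B=36 C=29 D=22] avail[A=38 B=20 C=24 D=19] open={R1,R2,R3,R4,R5,R6}
Step 7: reserve R7 D 2 -> on_hand[A=47 B=36 C=29 D=22] avail[A=38 B=20 C=24 D=17] open={R1,R2,R3,R4,R5,R6,R7}
Step 8: reserve R8 D 6 -> on_hand[A=47 B=36 C=29 D=22] avail[A=38 B=20 C=24 D=11] open={R1,R2,R3,R4,R5,R6,R7,R8}
Step 9: reserve R9 C 7 -> on_hand[A=47 B=36 C=29 D=22] avail[A=38 B=20 C=17 D=11] open={R1,R2,R3,R4,R5,R6,R7,R8,R9}
Step 10: commit R7 -> on_hand[A=47 B=36 C=29 D=20] avail[A=38 B=20 C=17 D=11] open={R1,R2,R3,R4,R5,R6,R8,R9}
Step 11: reserve R10 D 7 -> on_hand[A=47 B=36 C=29 D=20] avail[A=38 B=20 C=17 D=4] open={R1,R10,R2,R3,R4,R5,R6,R8,R9}
Step 12: reserve R11 D 4 -> on_hand[A=47 B=36 C=29 D=20] avail[A=38 B=20 C=17 D=0] open={R1,R10,R11,R2,R3,R4,R5,R6,R8,R9}
Step 13: commit R9 -> on_hand[A=47 B=36 C=22 D=20] avail[A=38 B=20 C=17 D=0] open={R1,R10,R11,R2,R3,R4,R5,R6,R8}
Step 14: reserve R12 A 8 -> on_hand[A=47 B=36 C=22 D=20] avail[A=30 B=20 C=17 D=0] open={R1,R10,R11,R12,R2,R3,R4,R5,R6,R8}
Step 15: reserve R13 C 5 -> on_hand[A=47 B=36 C=22 D=20] avail[A=30 B=20 C=12 D=0] open={R1,R10,R11,R12,R13,R2,R3,R4,R5,R6,R8}
Step 16: cancel R8 -> on_hand[A=47 B=36 C=22 D=20] avail[A=30 B=20 C=12 D=6] open={R1,R10,R11,R12,R13,R2,R3,R4,R5,R6}
Step 17: reserve R14 D 6 -> on_hand[A=47 B=36 C=22 D=20] avail[A=30 B=20 C=12 D=0] open={R1,R10,R11,R12,R13,R14,R2,R3,R4,R5,R6}
Step 18: commit R13 -> on_hand[A=47 B=36 C=17 D=20] avail[A=30 B=20 C=12 D=0] open={R1,R10,R11,R12,R14,R2,R3,R4,R5,R6}
Step 19: commit R3 -> on_hand[A=47 B=27 C=17 D=20] avail[A=30 B=20 C=12 D=0] open={R1,R10,R11,R12,R14,R2,R4,R5,R6}
Step 20: reserve R15 B 1 -> on_hand[A=47 B=27 C=17 D=20] avail[A=30 B=19 C=12 D=0] open={R1,R10,R11,R12,R14,R15,R2,R4,R5,R6}
Step 21: reserve R16 B 4 -> on_hand[A=47 B=27 C=17 D=20] avail[A=30 B=15 C=12 D=0] open={R1,R10,R11,R12,R14,R15,R16,R2,R4,R5,R6}
Step 22: reserve R17 B 6 -> on_hand[A=47 B=27 C=17 D=20] avail[A=30 B=9 C=12 D=0] open={R1,R10,R11,R12,R14,R15,R16,R17,R2,R4,R5,R6}
Open reservations: ['R1', 'R10', 'R11', 'R12', 'R14', 'R15', 'R16', 'R17', 'R2', 'R4', 'R5', 'R6'] -> 12

Answer: 12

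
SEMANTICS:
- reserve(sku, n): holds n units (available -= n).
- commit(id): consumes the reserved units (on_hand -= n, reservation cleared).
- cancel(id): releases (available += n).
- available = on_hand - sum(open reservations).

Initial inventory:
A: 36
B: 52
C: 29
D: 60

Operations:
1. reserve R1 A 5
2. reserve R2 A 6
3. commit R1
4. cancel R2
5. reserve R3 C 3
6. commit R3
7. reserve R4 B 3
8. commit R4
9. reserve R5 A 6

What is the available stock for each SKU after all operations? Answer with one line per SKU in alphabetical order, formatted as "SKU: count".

Step 1: reserve R1 A 5 -> on_hand[A=36 B=52 C=29 D=60] avail[A=31 B=52 C=29 D=60] open={R1}
Step 2: reserve R2 A 6 -> on_hand[A=36 B=52 C=29 D=60] avail[A=25 B=52 C=29 D=60] open={R1,R2}
Step 3: commit R1 -> on_hand[A=31 B=52 C=29 D=60] avail[A=25 B=52 C=29 D=60] open={R2}
Step 4: cancel R2 -> on_hand[A=31 B=52 C=29 D=60] avail[A=31 B=52 C=29 D=60] open={}
Step 5: reserve R3 C 3 -> on_hand[A=31 B=52 C=29 D=60] avail[A=31 B=52 C=26 D=60] open={R3}
Step 6: commit R3 -> on_hand[A=31 B=52 C=26 D=60] avail[A=31 B=52 C=26 D=60] open={}
Step 7: reserve R4 B 3 -> on_hand[A=31 B=52 C=26 D=60] avail[A=31 B=49 C=26 D=60] open={R4}
Step 8: commit R4 -> on_hand[A=31 B=49 C=26 D=60] avail[A=31 B=49 C=26 D=60] open={}
Step 9: reserve R5 A 6 -> on_hand[A=31 B=49 C=26 D=60] avail[A=25 B=49 C=26 D=60] open={R5}

Answer: A: 25
B: 49
C: 26
D: 60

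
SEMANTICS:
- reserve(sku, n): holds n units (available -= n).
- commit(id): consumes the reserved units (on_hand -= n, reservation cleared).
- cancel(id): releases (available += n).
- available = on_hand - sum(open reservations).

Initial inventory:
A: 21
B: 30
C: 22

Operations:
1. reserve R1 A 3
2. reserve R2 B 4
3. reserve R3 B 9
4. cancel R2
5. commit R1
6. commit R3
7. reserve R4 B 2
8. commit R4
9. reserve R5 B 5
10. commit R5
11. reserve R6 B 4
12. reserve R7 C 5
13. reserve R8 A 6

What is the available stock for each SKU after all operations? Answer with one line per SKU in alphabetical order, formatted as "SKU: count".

Step 1: reserve R1 A 3 -> on_hand[A=21 B=30 C=22] avail[A=18 B=30 C=22] open={R1}
Step 2: reserve R2 B 4 -> on_hand[A=21 B=30 C=22] avail[A=18 B=26 C=22] open={R1,R2}
Step 3: reserve R3 B 9 -> on_hand[A=21 B=30 C=22] avail[A=18 B=17 C=22] open={R1,R2,R3}
Step 4: cancel R2 -> on_hand[A=21 B=30 C=22] avail[A=18 B=21 C=22] open={R1,R3}
Step 5: commit R1 -> on_hand[A=18 B=30 C=22] avail[A=18 B=21 C=22] open={R3}
Step 6: commit R3 -> on_hand[A=18 B=21 C=22] avail[A=18 B=21 C=22] open={}
Step 7: reserve R4 B 2 -> on_hand[A=18 B=21 C=22] avail[A=18 B=19 C=22] open={R4}
Step 8: commit R4 -> on_hand[A=18 B=19 C=22] avail[A=18 B=19 C=22] open={}
Step 9: reserve R5 B 5 -> on_hand[A=18 B=19 C=22] avail[A=18 B=14 C=22] open={R5}
Step 10: commit R5 -> on_hand[A=18 B=14 C=22] avail[A=18 B=14 C=22] open={}
Step 11: reserve R6 B 4 -> on_hand[A=18 B=14 C=22] avail[A=18 B=10 C=22] open={R6}
Step 12: reserve R7 C 5 -> on_hand[A=18 B=14 C=22] avail[A=18 B=10 C=17] open={R6,R7}
Step 13: reserve R8 A 6 -> on_hand[A=18 B=14 C=22] avail[A=12 B=10 C=17] open={R6,R7,R8}

Answer: A: 12
B: 10
C: 17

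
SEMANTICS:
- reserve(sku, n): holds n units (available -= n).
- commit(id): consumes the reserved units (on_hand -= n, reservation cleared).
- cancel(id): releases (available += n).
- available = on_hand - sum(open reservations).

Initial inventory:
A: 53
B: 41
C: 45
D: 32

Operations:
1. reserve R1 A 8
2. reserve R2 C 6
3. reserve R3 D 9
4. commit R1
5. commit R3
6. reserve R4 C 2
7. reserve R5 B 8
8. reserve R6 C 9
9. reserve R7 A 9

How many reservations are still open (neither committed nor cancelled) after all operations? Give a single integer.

Step 1: reserve R1 A 8 -> on_hand[A=53 B=41 C=45 D=32] avail[A=45 B=41 C=45 D=32] open={R1}
Step 2: reserve R2 C 6 -> on_hand[A=53 B=41 C=45 D=32] avail[A=45 B=41 C=39 D=32] open={R1,R2}
Step 3: reserve R3 D 9 -> on_hand[A=53 B=41 C=45 D=32] avail[A=45 B=41 C=39 D=23] open={R1,R2,R3}
Step 4: commit R1 -> on_hand[A=45 B=41 C=45 D=32] avail[A=45 B=41 C=39 D=23] open={R2,R3}
Step 5: commit R3 -> on_hand[A=45 B=41 C=45 D=23] avail[A=45 B=41 C=39 D=23] open={R2}
Step 6: reserve R4 C 2 -> on_hand[A=45 B=41 C=45 D=23] avail[A=45 B=41 C=37 D=23] open={R2,R4}
Step 7: reserve R5 B 8 -> on_hand[A=45 B=41 C=45 D=23] avail[A=45 B=33 C=37 D=23] open={R2,R4,R5}
Step 8: reserve R6 C 9 -> on_hand[A=45 B=41 C=45 D=23] avail[A=45 B=33 C=28 D=23] open={R2,R4,R5,R6}
Step 9: reserve R7 A 9 -> on_hand[A=45 B=41 C=45 D=23] avail[A=36 B=33 C=28 D=23] open={R2,R4,R5,R6,R7}
Open reservations: ['R2', 'R4', 'R5', 'R6', 'R7'] -> 5

Answer: 5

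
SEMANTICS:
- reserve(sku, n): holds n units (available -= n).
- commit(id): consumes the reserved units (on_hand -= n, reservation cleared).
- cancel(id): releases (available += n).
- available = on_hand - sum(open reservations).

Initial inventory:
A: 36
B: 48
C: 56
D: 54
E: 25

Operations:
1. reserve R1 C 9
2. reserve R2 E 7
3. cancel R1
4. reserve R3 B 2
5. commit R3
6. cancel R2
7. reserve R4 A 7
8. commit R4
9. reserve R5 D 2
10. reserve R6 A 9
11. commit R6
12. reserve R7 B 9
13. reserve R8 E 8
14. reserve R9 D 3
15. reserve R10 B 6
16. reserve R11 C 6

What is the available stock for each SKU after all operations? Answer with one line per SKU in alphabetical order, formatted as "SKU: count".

Answer: A: 20
B: 31
C: 50
D: 49
E: 17

Derivation:
Step 1: reserve R1 C 9 -> on_hand[A=36 B=48 C=56 D=54 E=25] avail[A=36 B=48 C=47 D=54 E=25] open={R1}
Step 2: reserve R2 E 7 -> on_hand[A=36 B=48 C=56 D=54 E=25] avail[A=36 B=48 C=47 D=54 E=18] open={R1,R2}
Step 3: cancel R1 -> on_hand[A=36 B=48 C=56 D=54 E=25] avail[A=36 B=48 C=56 D=54 E=18] open={R2}
Step 4: reserve R3 B 2 -> on_hand[A=36 B=48 C=56 D=54 E=25] avail[A=36 B=46 C=56 D=54 E=18] open={R2,R3}
Step 5: commit R3 -> on_hand[A=36 B=46 C=56 D=54 E=25] avail[A=36 B=46 C=56 D=54 E=18] open={R2}
Step 6: cancel R2 -> on_hand[A=36 B=46 C=56 D=54 E=25] avail[A=36 B=46 C=56 D=54 E=25] open={}
Step 7: reserve R4 A 7 -> on_hand[A=36 B=46 C=56 D=54 E=25] avail[A=29 B=46 C=56 D=54 E=25] open={R4}
Step 8: commit R4 -> on_hand[A=29 B=46 C=56 D=54 E=25] avail[A=29 B=46 C=56 D=54 E=25] open={}
Step 9: reserve R5 D 2 -> on_hand[A=29 B=46 C=56 D=54 E=25] avail[A=29 B=46 C=56 D=52 E=25] open={R5}
Step 10: reserve R6 A 9 -> on_hand[A=29 B=46 C=56 D=54 E=25] avail[A=20 B=46 C=56 D=52 E=25] open={R5,R6}
Step 11: commit R6 -> on_hand[A=20 B=46 C=56 D=54 E=25] avail[A=20 B=46 C=56 D=52 E=25] open={R5}
Step 12: reserve R7 B 9 -> on_hand[A=20 B=46 C=56 D=54 E=25] avail[A=20 B=37 C=56 D=52 E=25] open={R5,R7}
Step 13: reserve R8 E 8 -> on_hand[A=20 B=46 C=56 D=54 E=25] avail[A=20 B=37 C=56 D=52 E=17] open={R5,R7,R8}
Step 14: reserve R9 D 3 -> on_hand[A=20 B=46 C=56 D=54 E=25] avail[A=20 B=37 C=56 D=49 E=17] open={R5,R7,R8,R9}
Step 15: reserve R10 B 6 -> on_hand[A=20 B=46 C=56 D=54 E=25] avail[A=20 B=31 C=56 D=49 E=17] open={R10,R5,R7,R8,R9}
Step 16: reserve R11 C 6 -> on_hand[A=20 B=46 C=56 D=54 E=25] avail[A=20 B=31 C=50 D=49 E=17] open={R10,R11,R5,R7,R8,R9}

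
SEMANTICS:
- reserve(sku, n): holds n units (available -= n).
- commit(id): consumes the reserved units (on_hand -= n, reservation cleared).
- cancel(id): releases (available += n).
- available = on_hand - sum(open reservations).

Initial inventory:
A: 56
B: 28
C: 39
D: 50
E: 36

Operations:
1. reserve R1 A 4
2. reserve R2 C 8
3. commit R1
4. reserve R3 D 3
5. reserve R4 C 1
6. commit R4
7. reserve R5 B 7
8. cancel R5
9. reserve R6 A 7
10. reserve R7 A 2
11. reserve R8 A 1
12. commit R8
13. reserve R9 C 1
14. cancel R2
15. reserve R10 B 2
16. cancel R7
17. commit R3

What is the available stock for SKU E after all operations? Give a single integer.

Step 1: reserve R1 A 4 -> on_hand[A=56 B=28 C=39 D=50 E=36] avail[A=52 B=28 C=39 D=50 E=36] open={R1}
Step 2: reserve R2 C 8 -> on_hand[A=56 B=28 C=39 D=50 E=36] avail[A=52 B=28 C=31 D=50 E=36] open={R1,R2}
Step 3: commit R1 -> on_hand[A=52 B=28 C=39 D=50 E=36] avail[A=52 B=28 C=31 D=50 E=36] open={R2}
Step 4: reserve R3 D 3 -> on_hand[A=52 B=28 C=39 D=50 E=36] avail[A=52 B=28 C=31 D=47 E=36] open={R2,R3}
Step 5: reserve R4 C 1 -> on_hand[A=52 B=28 C=39 D=50 E=36] avail[A=52 B=28 C=30 D=47 E=36] open={R2,R3,R4}
Step 6: commit R4 -> on_hand[A=52 B=28 C=38 D=50 E=36] avail[A=52 B=28 C=30 D=47 E=36] open={R2,R3}
Step 7: reserve R5 B 7 -> on_hand[A=52 B=28 C=38 D=50 E=36] avail[A=52 B=21 C=30 D=47 E=36] open={R2,R3,R5}
Step 8: cancel R5 -> on_hand[A=52 B=28 C=38 D=50 E=36] avail[A=52 B=28 C=30 D=47 E=36] open={R2,R3}
Step 9: reserve R6 A 7 -> on_hand[A=52 B=28 C=38 D=50 E=36] avail[A=45 B=28 C=30 D=47 E=36] open={R2,R3,R6}
Step 10: reserve R7 A 2 -> on_hand[A=52 B=28 C=38 D=50 E=36] avail[A=43 B=28 C=30 D=47 E=36] open={R2,R3,R6,R7}
Step 11: reserve R8 A 1 -> on_hand[A=52 B=28 C=38 D=50 E=36] avail[A=42 B=28 C=30 D=47 E=36] open={R2,R3,R6,R7,R8}
Step 12: commit R8 -> on_hand[A=51 B=28 C=38 D=50 E=36] avail[A=42 B=28 C=30 D=47 E=36] open={R2,R3,R6,R7}
Step 13: reserve R9 C 1 -> on_hand[A=51 B=28 C=38 D=50 E=36] avail[A=42 B=28 C=29 D=47 E=36] open={R2,R3,R6,R7,R9}
Step 14: cancel R2 -> on_hand[A=51 B=28 C=38 D=50 E=36] avail[A=42 B=28 C=37 D=47 E=36] open={R3,R6,R7,R9}
Step 15: reserve R10 B 2 -> on_hand[A=51 B=28 C=38 D=50 E=36] avail[A=42 B=26 C=37 D=47 E=36] open={R10,R3,R6,R7,R9}
Step 16: cancel R7 -> on_hand[A=51 B=28 C=38 D=50 E=36] avail[A=44 B=26 C=37 D=47 E=36] open={R10,R3,R6,R9}
Step 17: commit R3 -> on_hand[A=51 B=28 C=38 D=47 E=36] avail[A=44 B=26 C=37 D=47 E=36] open={R10,R6,R9}
Final available[E] = 36

Answer: 36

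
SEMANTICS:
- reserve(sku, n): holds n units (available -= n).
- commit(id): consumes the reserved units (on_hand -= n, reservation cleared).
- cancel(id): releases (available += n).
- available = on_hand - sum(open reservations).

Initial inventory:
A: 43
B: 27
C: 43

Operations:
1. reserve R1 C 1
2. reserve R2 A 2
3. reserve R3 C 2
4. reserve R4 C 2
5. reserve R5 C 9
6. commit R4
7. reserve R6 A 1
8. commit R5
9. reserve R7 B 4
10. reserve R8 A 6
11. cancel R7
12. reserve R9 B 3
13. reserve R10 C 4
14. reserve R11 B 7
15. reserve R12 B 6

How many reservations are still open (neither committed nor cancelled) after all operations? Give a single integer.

Step 1: reserve R1 C 1 -> on_hand[A=43 B=27 C=43] avail[A=43 B=27 C=42] open={R1}
Step 2: reserve R2 A 2 -> on_hand[A=43 B=27 C=43] avail[A=41 B=27 C=42] open={R1,R2}
Step 3: reserve R3 C 2 -> on_hand[A=43 B=27 C=43] avail[A=41 B=27 C=40] open={R1,R2,R3}
Step 4: reserve R4 C 2 -> on_hand[A=43 B=27 C=43] avail[A=41 B=27 C=38] open={R1,R2,R3,R4}
Step 5: reserve R5 C 9 -> on_hand[A=43 B=27 C=43] avail[A=41 B=27 C=29] open={R1,R2,R3,R4,R5}
Step 6: commit R4 -> on_hand[A=43 B=27 C=41] avail[A=41 B=27 C=29] open={R1,R2,R3,R5}
Step 7: reserve R6 A 1 -> on_hand[A=43 B=27 C=41] avail[A=40 B=27 C=29] open={R1,R2,R3,R5,R6}
Step 8: commit R5 -> on_hand[A=43 B=27 C=32] avail[A=40 B=27 C=29] open={R1,R2,R3,R6}
Step 9: reserve R7 B 4 -> on_hand[A=43 B=27 C=32] avail[A=40 B=23 C=29] open={R1,R2,R3,R6,R7}
Step 10: reserve R8 A 6 -> on_hand[A=43 B=27 C=32] avail[A=34 B=23 C=29] open={R1,R2,R3,R6,R7,R8}
Step 11: cancel R7 -> on_hand[A=43 B=27 C=32] avail[A=34 B=27 C=29] open={R1,R2,R3,R6,R8}
Step 12: reserve R9 B 3 -> on_hand[A=43 B=27 C=32] avail[A=34 B=24 C=29] open={R1,R2,R3,R6,R8,R9}
Step 13: reserve R10 C 4 -> on_hand[A=43 B=27 C=32] avail[A=34 B=24 C=25] open={R1,R10,R2,R3,R6,R8,R9}
Step 14: reserve R11 B 7 -> on_hand[A=43 B=27 C=32] avail[A=34 B=17 C=25] open={R1,R10,R11,R2,R3,R6,R8,R9}
Step 15: reserve R12 B 6 -> on_hand[A=43 B=27 C=32] avail[A=34 B=11 C=25] open={R1,R10,R11,R12,R2,R3,R6,R8,R9}
Open reservations: ['R1', 'R10', 'R11', 'R12', 'R2', 'R3', 'R6', 'R8', 'R9'] -> 9

Answer: 9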